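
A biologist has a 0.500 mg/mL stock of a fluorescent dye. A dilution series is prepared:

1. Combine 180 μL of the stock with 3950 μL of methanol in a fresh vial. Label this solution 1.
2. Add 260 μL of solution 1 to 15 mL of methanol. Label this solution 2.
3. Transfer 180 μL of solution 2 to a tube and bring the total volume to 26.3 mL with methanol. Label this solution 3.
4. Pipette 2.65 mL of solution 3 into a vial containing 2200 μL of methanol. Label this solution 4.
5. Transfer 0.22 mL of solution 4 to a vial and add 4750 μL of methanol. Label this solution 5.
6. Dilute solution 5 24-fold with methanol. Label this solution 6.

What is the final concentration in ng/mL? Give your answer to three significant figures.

Step 1: 180 μL + 3950 μL = 4130 μL total → factor 4130/180 = 22.944
Step 2: 260 μL + 15 mL = 15260 μL total → factor 15260/260 = 58.692
Step 3: 180 μL brought to 26.3 mL → factor 26300/180 = 146.11
Step 4: 2.65 mL + 2200 μL = 4.85 mL total → factor 4.85/2.65 = 1.8302
Step 5: 0.22 mL + 4750 μL = 4.97 mL total → factor 4.97/0.22 = 22.591
Step 6: 24-fold → factor 24
Overall dilution factor = 22.944 × 58.692 × 146.11 × 1.8302 × 22.591 × 24 = 1.9525 × 10^8
Final = 0.500 mg/mL / 1.9525 × 10^8 = 2.561 × 10^-9 mg/mL = 0.00256 ng/mL

0.00256 ng/mL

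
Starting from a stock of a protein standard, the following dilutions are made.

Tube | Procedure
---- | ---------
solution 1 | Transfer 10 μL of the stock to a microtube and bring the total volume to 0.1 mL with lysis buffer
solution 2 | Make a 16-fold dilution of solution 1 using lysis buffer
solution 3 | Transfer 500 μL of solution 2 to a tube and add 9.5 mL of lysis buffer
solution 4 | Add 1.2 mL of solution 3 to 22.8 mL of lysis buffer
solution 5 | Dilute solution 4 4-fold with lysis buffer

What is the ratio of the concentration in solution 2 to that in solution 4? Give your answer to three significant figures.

400

Step 1: 10 μL brought to 0.1 mL → factor 100/10 = 10
Step 2: 16-fold → factor 16
Step 3: 500 μL + 9.5 mL = 10000 μL total → factor 10000/500 = 20
Step 4: 1.2 mL + 22.8 mL = 24 mL total → factor 24/1.2 = 20
Dilution factor to solution 2 = 160; to solution 4 = 64000
[solution 2]/[solution 4] = (factor to solution 4)/(factor to solution 2) = 64000/160 = 400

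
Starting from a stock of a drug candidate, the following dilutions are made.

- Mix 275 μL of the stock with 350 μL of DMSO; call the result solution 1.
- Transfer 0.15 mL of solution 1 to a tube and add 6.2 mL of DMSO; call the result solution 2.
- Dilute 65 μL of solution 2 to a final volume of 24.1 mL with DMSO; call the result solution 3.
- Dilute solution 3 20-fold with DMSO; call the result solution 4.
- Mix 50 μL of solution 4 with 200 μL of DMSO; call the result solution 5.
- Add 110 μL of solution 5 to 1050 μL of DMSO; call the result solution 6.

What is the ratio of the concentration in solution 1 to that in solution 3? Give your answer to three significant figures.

Step 1: 275 μL + 350 μL = 625 μL total → factor 625/275 = 2.2727
Step 2: 0.15 mL + 6.2 mL = 6.35 mL total → factor 6.35/0.15 = 42.333
Step 3: 65 μL brought to 24.1 mL → factor 24100/65 = 370.77
Dilution factor to solution 1 = 2.2727; to solution 3 = 35672
[solution 1]/[solution 3] = (factor to solution 3)/(factor to solution 1) = 35672/2.2727 = 1.57 × 10^4

1.57 × 10^4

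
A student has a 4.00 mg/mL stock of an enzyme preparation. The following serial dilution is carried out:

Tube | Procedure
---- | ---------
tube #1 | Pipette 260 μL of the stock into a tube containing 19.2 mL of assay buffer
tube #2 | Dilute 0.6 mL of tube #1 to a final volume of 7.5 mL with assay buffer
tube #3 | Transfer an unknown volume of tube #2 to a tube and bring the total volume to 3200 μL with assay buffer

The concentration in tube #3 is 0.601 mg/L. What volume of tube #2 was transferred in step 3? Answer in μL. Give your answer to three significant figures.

450 μL

Step 1: 260 μL + 19.2 mL = 19460 μL total → factor 19460/260 = 74.846
Step 2: 0.6 mL brought to 7.5 mL → factor 7.5/0.6 = 12.5
Step 3: v brought to 3200 μL → factor = 3200 μL/v
Product of known-step factors = 935.58
Overall factor = 4.00 mg/mL / (0.601 mg/L) = 6655.6
Step-3 factor = 6655.6 / 935.58 = 7.1139
v = 3200 μL / 7.1139 = 450 μL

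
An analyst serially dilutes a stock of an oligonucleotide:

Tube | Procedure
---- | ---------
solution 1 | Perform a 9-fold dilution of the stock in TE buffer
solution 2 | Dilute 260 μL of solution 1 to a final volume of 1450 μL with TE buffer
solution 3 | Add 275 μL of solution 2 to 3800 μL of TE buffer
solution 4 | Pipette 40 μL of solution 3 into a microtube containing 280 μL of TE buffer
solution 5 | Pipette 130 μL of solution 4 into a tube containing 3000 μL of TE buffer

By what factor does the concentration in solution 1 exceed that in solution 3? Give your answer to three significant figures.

Step 1: 9-fold → factor 9
Step 2: 260 μL brought to 1450 μL → factor 1450/260 = 5.5769
Step 3: 275 μL + 3800 μL = 4075 μL total → factor 4075/275 = 14.818
Dilution factor to solution 1 = 9; to solution 3 = 743.76
[solution 1]/[solution 3] = (factor to solution 3)/(factor to solution 1) = 743.76/9 = 82.6

82.6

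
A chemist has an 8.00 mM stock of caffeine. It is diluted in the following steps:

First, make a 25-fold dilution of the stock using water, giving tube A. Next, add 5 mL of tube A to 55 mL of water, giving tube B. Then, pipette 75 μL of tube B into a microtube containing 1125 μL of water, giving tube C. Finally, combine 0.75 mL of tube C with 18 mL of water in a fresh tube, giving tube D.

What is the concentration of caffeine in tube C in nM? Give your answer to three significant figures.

1.67 × 10^3 nM

Step 1: 25-fold → factor 25
Step 2: 5 mL + 55 mL = 60 mL total → factor 60/5 = 12
Step 3: 75 μL + 1125 μL = 1200 μL total → factor 1200/75 = 16
Dilution factor through tube C = 25 × 12 × 16 = 4800
[tube C] = 8.00 mM / 4800 = 0.001667 mM = 1.67 × 10^3 nM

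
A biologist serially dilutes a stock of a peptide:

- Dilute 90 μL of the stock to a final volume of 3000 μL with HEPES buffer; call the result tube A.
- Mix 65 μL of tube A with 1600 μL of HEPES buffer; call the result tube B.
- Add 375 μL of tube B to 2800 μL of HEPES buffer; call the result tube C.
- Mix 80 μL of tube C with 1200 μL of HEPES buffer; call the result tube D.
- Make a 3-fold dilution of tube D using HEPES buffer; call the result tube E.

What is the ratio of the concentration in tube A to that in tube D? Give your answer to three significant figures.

3.47 × 10^3

Step 1: 90 μL brought to 3000 μL → factor 3000/90 = 33.333
Step 2: 65 μL + 1600 μL = 1665 μL total → factor 1665/65 = 25.615
Step 3: 375 μL + 2800 μL = 3175 μL total → factor 3175/375 = 8.4667
Step 4: 80 μL + 1200 μL = 1280 μL total → factor 1280/80 = 16
Dilution factor to tube A = 33.333; to tube D = 1.1567 × 10^5
[tube A]/[tube D] = (factor to tube D)/(factor to tube A) = 1.1567 × 10^5/33.333 = 3.47 × 10^3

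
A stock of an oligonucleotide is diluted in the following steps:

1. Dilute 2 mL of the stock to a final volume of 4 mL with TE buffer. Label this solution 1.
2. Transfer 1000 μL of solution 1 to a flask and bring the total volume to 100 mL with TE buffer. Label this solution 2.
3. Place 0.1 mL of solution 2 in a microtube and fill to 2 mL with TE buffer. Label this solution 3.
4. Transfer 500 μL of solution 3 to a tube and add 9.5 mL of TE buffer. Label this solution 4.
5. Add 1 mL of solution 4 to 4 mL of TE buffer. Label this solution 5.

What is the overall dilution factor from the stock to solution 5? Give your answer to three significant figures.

4.00 × 10^5

Step 1: 2 mL brought to 4 mL → factor 4/2 = 2
Step 2: 1000 μL brought to 100 mL → factor 1 × 10^5/1000 = 100
Step 3: 0.1 mL brought to 2 mL → factor 2/0.1 = 20
Step 4: 500 μL + 9.5 mL = 10000 μL total → factor 10000/500 = 20
Step 5: 1 mL + 4 mL = 5 mL total → factor 5/1 = 5
Overall dilution factor = 2 × 100 × 20 × 20 × 5 = 4 × 10^5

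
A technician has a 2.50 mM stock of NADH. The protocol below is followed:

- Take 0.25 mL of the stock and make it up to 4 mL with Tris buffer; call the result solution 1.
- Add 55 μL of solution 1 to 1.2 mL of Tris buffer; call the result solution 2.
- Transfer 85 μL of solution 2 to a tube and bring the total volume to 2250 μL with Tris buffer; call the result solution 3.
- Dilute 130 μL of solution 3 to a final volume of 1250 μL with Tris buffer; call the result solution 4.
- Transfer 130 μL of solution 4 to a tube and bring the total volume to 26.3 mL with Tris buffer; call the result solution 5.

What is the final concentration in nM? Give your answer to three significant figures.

0.133 nM

Step 1: 0.25 mL brought to 4 mL → factor 4/0.25 = 16
Step 2: 55 μL + 1.2 mL = 1255 μL total → factor 1255/55 = 22.818
Step 3: 85 μL brought to 2250 μL → factor 2250/85 = 26.471
Step 4: 130 μL brought to 1250 μL → factor 1250/130 = 9.6154
Step 5: 130 μL brought to 26.3 mL → factor 26300/130 = 202.31
Overall dilution factor = 16 × 22.818 × 26.471 × 9.6154 × 202.31 = 1.8799 × 10^7
Final = 2.50 mM / 1.8799 × 10^7 = 1.330 × 10^-7 mM = 0.133 nM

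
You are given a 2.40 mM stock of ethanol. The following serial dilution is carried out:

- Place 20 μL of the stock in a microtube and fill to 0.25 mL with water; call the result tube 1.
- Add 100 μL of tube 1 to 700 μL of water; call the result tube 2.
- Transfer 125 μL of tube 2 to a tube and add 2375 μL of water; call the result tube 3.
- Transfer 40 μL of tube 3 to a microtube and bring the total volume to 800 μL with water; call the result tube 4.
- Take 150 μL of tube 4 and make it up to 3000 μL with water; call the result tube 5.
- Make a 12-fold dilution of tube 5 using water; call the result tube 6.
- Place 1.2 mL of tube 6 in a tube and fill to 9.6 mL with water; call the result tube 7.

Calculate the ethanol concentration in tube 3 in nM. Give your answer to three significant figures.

Step 1: 20 μL brought to 0.25 mL → factor 250/20 = 12.5
Step 2: 100 μL + 700 μL = 800 μL total → factor 800/100 = 8
Step 3: 125 μL + 2375 μL = 2500 μL total → factor 2500/125 = 20
Dilution factor through tube 3 = 12.5 × 8 × 20 = 2000
[tube 3] = 2.40 mM / 2000 = 0.001200 mM = 1.20 × 10^3 nM

1.20 × 10^3 nM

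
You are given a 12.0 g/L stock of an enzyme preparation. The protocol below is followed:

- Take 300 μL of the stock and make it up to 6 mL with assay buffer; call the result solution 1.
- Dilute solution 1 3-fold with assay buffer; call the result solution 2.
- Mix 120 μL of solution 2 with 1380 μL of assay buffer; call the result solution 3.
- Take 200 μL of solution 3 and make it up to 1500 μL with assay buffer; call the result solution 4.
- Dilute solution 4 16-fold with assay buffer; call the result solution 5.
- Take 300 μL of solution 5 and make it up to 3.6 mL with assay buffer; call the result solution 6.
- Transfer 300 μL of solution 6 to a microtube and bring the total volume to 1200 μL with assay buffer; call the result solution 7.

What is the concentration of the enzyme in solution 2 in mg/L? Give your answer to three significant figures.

Step 1: 300 μL brought to 6 mL → factor 6000/300 = 20
Step 2: 3-fold → factor 3
Dilution factor through solution 2 = 20 × 3 = 60
[solution 2] = 12.0 g/L / 60 = 0.2000 g/L = 200 mg/L

200 mg/L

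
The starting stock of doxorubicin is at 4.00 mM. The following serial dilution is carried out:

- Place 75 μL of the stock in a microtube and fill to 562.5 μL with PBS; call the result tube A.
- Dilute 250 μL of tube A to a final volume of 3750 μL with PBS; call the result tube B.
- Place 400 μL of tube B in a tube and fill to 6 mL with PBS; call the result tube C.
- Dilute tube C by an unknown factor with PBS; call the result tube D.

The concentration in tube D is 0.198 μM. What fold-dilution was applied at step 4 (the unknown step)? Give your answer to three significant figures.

Step 1: 75 μL brought to 562.5 μL → factor 562.5/75 = 7.5
Step 2: 250 μL brought to 3750 μL → factor 3750/250 = 15
Step 3: 400 μL brought to 6 mL → factor 6000/400 = 15
Step 4: unknown factor x
Product of known-step factors = 1687.5
Overall factor = 4.00 mM / (0.198 μM) = 20202
x = 20202 / 1687.5 = 12.0

12.0-fold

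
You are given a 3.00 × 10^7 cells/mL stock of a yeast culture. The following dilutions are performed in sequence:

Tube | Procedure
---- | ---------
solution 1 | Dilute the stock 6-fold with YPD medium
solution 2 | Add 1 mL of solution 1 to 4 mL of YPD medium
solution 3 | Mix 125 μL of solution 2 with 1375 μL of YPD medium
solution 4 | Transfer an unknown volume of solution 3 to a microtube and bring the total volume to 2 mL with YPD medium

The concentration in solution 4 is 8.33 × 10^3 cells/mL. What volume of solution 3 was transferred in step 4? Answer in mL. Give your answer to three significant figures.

0.200 mL

Step 1: 6-fold → factor 6
Step 2: 1 mL + 4 mL = 5 mL total → factor 5/1 = 5
Step 3: 125 μL + 1375 μL = 1500 μL total → factor 1500/125 = 12
Step 4: v brought to 2 mL → factor = 2 mL/v
Product of known-step factors = 360
Overall factor = 3.00 × 10^7 cells/mL / (8.33 × 10^3 cells/mL) = 3601.4
Step-4 factor = 3601.4 / 360 = 10.004
v = 2 mL / 10.004 = 0.200 mL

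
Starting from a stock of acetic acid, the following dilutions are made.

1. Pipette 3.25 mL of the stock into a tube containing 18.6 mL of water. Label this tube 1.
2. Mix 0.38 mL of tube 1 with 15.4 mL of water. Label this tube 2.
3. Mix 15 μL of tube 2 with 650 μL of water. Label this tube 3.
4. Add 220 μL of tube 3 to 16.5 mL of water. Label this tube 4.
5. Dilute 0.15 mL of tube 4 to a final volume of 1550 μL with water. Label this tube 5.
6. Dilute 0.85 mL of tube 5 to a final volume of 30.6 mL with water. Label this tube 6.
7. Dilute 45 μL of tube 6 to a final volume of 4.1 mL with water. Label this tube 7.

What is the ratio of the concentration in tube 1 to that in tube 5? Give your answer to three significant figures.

1.45 × 10^6

Step 1: 3.25 mL + 18.6 mL = 21.85 mL total → factor 21.85/3.25 = 6.7231
Step 2: 0.38 mL + 15.4 mL = 15.78 mL total → factor 15.78/0.38 = 41.526
Step 3: 15 μL + 650 μL = 665 μL total → factor 665/15 = 44.333
Step 4: 220 μL + 16.5 mL = 16720 μL total → factor 16720/220 = 76
Step 5: 0.15 mL brought to 1550 μL → factor 1.55/0.15 = 10.333
Dilution factor to tube 1 = 6.7231; to tube 5 = 9.7202 × 10^6
[tube 1]/[tube 5] = (factor to tube 5)/(factor to tube 1) = 9.7202 × 10^6/6.7231 = 1.45 × 10^6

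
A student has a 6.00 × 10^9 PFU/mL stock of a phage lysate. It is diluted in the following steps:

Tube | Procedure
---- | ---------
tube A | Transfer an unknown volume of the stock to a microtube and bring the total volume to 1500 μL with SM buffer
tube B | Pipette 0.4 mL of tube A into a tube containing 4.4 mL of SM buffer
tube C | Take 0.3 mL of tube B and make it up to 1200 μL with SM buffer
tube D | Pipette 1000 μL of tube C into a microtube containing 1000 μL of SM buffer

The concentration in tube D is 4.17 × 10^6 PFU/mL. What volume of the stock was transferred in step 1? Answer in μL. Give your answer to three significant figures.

Step 1: v brought to 1500 μL → factor = 1500 μL/v
Step 2: 0.4 mL + 4.4 mL = 4.8 mL total → factor 4.8/0.4 = 12
Step 3: 0.3 mL brought to 1200 μL → factor 1.2/0.3 = 4
Step 4: 1000 μL + 1000 μL = 2000 μL total → factor 2000/1000 = 2
Product of known-step factors = 96
Overall factor = 6.00 × 10^9 PFU/mL / (4.17 × 10^6 PFU/mL) = 1438.8
Step-1 factor = 1438.8 / 96 = 14.988
v = 1500 μL / 14.988 = 100 μL

100 μL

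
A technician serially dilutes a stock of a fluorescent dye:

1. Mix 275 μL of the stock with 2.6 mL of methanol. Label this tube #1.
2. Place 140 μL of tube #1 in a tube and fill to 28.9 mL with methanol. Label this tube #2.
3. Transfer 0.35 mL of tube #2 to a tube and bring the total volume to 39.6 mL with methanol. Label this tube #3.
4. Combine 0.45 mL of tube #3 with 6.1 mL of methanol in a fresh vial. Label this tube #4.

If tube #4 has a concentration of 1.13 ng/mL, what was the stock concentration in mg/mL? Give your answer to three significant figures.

Step 1: 275 μL + 2.6 mL = 2875 μL total → factor 2875/275 = 10.455
Step 2: 140 μL brought to 28.9 mL → factor 28900/140 = 206.43
Step 3: 0.35 mL brought to 39.6 mL → factor 39.6/0.35 = 113.14
Step 4: 0.45 mL + 6.1 mL = 6.55 mL total → factor 6.55/0.45 = 14.556
Overall dilution factor = 10.455 × 206.43 × 113.14 × 14.556 = 3.5541 × 10^6
Stock = 1.13 ng/mL × 3.5541 × 10^6 = 4.016 × 10^6 ng/mL = 4.02 mg/mL

4.02 mg/mL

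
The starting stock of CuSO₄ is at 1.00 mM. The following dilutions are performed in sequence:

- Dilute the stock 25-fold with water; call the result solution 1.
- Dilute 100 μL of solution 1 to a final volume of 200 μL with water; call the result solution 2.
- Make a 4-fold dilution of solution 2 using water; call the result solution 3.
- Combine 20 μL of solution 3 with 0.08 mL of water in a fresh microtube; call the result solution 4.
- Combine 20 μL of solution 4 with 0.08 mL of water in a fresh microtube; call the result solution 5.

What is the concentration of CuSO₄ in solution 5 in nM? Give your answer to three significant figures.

Step 1: 25-fold → factor 25
Step 2: 100 μL brought to 200 μL → factor 200/100 = 2
Step 3: 4-fold → factor 4
Step 4: 20 μL + 0.08 mL = 100 μL total → factor 100/20 = 5
Step 5: 20 μL + 0.08 mL = 100 μL total → factor 100/20 = 5
Overall dilution factor = 25 × 2 × 4 × 5 × 5 = 5000
Final = 1.00 mM / 5000 = 0.0002000 mM = 200 nM

200 nM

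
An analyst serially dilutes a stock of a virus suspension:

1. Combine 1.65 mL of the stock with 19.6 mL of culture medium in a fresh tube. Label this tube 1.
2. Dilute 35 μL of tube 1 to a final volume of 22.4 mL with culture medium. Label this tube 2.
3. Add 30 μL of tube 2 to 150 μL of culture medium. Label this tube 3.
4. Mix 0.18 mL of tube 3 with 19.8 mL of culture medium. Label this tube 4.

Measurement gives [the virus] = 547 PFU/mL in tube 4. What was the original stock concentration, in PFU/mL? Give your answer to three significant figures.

3.00 × 10^9 PFU/mL

Step 1: 1.65 mL + 19.6 mL = 21.25 mL total → factor 21.25/1.65 = 12.879
Step 2: 35 μL brought to 22.4 mL → factor 22400/35 = 640
Step 3: 30 μL + 150 μL = 180 μL total → factor 180/30 = 6
Step 4: 0.18 mL + 19.8 mL = 19.98 mL total → factor 19.98/0.18 = 111
Overall dilution factor = 12.879 × 640 × 6 × 111 = 5.4895 × 10^6
Stock = 547 PFU/mL × 5.4895 × 10^6 = 3.00 × 10^9 PFU/mL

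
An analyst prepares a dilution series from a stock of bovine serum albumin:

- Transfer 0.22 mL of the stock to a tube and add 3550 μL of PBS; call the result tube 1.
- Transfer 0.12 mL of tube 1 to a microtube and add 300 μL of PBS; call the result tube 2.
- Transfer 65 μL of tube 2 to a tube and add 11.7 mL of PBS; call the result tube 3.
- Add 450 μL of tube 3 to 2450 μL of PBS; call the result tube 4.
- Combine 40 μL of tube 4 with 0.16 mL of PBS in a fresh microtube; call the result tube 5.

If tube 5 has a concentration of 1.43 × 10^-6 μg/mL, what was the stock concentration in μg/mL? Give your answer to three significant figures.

0.500 μg/mL

Step 1: 0.22 mL + 3550 μL = 3.77 mL total → factor 3.77/0.22 = 17.136
Step 2: 0.12 mL + 300 μL = 0.42 mL total → factor 0.42/0.12 = 3.5
Step 3: 65 μL + 11.7 mL = 11765 μL total → factor 11765/65 = 181
Step 4: 450 μL + 2450 μL = 2900 μL total → factor 2900/450 = 6.4444
Step 5: 40 μL + 0.16 mL = 200 μL total → factor 200/40 = 5
Overall dilution factor = 17.136 × 3.5 × 181 × 6.4444 × 5 = 3.498 × 10^5
Stock = 1.43 × 10^-6 μg/mL × 3.498 × 10^5 = 0.500 μg/mL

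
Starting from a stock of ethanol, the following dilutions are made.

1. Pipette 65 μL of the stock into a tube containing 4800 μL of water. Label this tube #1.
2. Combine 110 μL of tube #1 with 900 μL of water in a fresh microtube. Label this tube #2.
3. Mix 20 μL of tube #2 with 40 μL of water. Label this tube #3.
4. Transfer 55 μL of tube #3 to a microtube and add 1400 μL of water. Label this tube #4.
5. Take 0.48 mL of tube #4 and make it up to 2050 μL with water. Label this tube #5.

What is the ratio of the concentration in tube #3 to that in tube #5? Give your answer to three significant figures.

113

Step 1: 65 μL + 4800 μL = 4865 μL total → factor 4865/65 = 74.846
Step 2: 110 μL + 900 μL = 1010 μL total → factor 1010/110 = 9.1818
Step 3: 20 μL + 40 μL = 60 μL total → factor 60/20 = 3
Step 4: 55 μL + 1400 μL = 1455 μL total → factor 1455/55 = 26.455
Step 5: 0.48 mL brought to 2050 μL → factor 2.05/0.48 = 4.2708
Dilution factor to tube #3 = 2061.7; to tube #5 = 2.3293 × 10^5
[tube #3]/[tube #5] = (factor to tube #5)/(factor to tube #3) = 2.3293 × 10^5/2061.7 = 113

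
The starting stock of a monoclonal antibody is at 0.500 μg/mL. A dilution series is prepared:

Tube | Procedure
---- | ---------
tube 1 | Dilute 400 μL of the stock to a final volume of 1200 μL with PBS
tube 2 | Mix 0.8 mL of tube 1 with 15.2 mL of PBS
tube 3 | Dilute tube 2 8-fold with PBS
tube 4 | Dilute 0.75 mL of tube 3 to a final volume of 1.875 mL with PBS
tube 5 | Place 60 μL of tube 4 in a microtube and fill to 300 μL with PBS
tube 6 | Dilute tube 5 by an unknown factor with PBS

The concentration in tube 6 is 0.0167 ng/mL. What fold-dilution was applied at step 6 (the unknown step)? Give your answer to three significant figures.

4.99-fold

Step 1: 400 μL brought to 1200 μL → factor 1200/400 = 3
Step 2: 0.8 mL + 15.2 mL = 16 mL total → factor 16/0.8 = 20
Step 3: 8-fold → factor 8
Step 4: 0.75 mL brought to 1.875 mL → factor 1.875/0.75 = 2.5
Step 5: 60 μL brought to 300 μL → factor 300/60 = 5
Step 6: unknown factor x
Product of known-step factors = 6000
Overall factor = 0.500 μg/mL / (0.0167 ng/mL) = 29940
x = 29940 / 6000 = 4.99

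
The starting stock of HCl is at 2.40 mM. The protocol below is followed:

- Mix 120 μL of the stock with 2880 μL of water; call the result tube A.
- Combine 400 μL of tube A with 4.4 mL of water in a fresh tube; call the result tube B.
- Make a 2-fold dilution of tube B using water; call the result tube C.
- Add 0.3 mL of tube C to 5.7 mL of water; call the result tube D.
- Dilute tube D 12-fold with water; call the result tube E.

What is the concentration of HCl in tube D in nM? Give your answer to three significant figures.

200 nM

Step 1: 120 μL + 2880 μL = 3000 μL total → factor 3000/120 = 25
Step 2: 400 μL + 4.4 mL = 4800 μL total → factor 4800/400 = 12
Step 3: 2-fold → factor 2
Step 4: 0.3 mL + 5.7 mL = 6 mL total → factor 6/0.3 = 20
Dilution factor through tube D = 25 × 12 × 2 × 20 = 12000
[tube D] = 2.40 mM / 12000 = 0.0002000 mM = 200 nM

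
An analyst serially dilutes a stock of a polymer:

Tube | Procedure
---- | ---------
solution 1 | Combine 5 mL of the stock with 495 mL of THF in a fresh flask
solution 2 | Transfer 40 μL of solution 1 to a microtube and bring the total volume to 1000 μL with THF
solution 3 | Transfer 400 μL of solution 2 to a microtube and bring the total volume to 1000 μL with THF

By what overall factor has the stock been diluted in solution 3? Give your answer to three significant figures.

6.25 × 10^3

Step 1: 5 mL + 495 mL = 500 mL total → factor 500/5 = 100
Step 2: 40 μL brought to 1000 μL → factor 1000/40 = 25
Step 3: 400 μL brought to 1000 μL → factor 1000/400 = 2.5
Overall dilution factor = 100 × 25 × 2.5 = 6250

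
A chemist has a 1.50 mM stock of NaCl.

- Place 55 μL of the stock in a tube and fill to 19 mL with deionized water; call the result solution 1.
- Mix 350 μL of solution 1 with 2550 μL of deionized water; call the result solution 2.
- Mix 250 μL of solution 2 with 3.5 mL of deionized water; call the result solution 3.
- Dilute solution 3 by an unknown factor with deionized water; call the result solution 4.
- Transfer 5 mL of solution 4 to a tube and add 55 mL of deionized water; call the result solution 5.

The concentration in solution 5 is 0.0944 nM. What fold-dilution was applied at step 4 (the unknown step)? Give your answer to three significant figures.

Step 1: 55 μL brought to 19 mL → factor 19000/55 = 345.45
Step 2: 350 μL + 2550 μL = 2900 μL total → factor 2900/350 = 8.2857
Step 3: 250 μL + 3.5 mL = 3750 μL total → factor 3750/250 = 15
Step 4: unknown factor x
Step 5: 5 mL + 55 mL = 60 mL total → factor 60/5 = 12
Product of known-step factors = 5.1522 × 10^5
Overall factor = 1.50 mM / (0.0944 nM) = 1.589 × 10^7
x = 1.589 × 10^7 / 5.1522 × 10^5 = 30.8

30.8-fold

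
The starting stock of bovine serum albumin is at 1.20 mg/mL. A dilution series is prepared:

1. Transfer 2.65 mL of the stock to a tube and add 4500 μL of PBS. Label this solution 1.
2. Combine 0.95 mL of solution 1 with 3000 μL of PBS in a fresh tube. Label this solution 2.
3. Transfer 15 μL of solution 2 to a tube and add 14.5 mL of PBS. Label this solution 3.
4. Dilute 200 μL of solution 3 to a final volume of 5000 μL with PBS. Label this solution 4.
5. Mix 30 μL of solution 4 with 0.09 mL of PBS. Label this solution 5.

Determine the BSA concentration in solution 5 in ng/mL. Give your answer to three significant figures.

1.11 ng/mL

Step 1: 2.65 mL + 4500 μL = 7.15 mL total → factor 7.15/2.65 = 2.6981
Step 2: 0.95 mL + 3000 μL = 3.95 mL total → factor 3.95/0.95 = 4.1579
Step 3: 15 μL + 14.5 mL = 14515 μL total → factor 14515/15 = 967.67
Step 4: 200 μL brought to 5000 μL → factor 5000/200 = 25
Step 5: 30 μL + 0.09 mL = 120 μL total → factor 120/30 = 4
Overall dilution factor = 2.6981 × 4.1579 × 967.67 × 25 × 4 = 1.0856 × 10^6
Final = 1.20 mg/mL / 1.0856 × 10^6 = 1.105 × 10^-6 mg/mL = 1.11 ng/mL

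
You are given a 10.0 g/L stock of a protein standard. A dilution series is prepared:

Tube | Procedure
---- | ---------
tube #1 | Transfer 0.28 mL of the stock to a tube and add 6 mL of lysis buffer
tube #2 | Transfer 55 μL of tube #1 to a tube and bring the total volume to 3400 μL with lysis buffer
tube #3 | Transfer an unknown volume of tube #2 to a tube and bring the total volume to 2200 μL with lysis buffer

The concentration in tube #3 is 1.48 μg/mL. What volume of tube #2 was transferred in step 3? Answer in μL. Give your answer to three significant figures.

Step 1: 0.28 mL + 6 mL = 6.28 mL total → factor 6.28/0.28 = 22.429
Step 2: 55 μL brought to 3400 μL → factor 3400/55 = 61.818
Step 3: v brought to 2200 μL → factor = 2200 μL/v
Product of known-step factors = 1386.5
Overall factor = 10.0 g/L / (1.48 μg/mL) = 6756.8
Step-3 factor = 6756.8 / 1386.5 = 4.8733
v = 2200 μL / 4.8733 = 451 μL

451 μL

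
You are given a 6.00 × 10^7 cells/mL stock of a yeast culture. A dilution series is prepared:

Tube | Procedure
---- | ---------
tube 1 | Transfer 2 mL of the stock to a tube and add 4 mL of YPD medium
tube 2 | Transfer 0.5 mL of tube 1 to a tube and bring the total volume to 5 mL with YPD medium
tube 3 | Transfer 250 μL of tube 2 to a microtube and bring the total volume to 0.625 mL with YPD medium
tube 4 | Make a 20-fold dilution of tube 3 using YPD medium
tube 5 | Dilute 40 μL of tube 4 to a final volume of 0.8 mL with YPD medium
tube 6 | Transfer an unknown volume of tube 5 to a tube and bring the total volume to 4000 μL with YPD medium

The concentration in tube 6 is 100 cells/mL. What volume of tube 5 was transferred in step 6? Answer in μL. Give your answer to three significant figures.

Step 1: 2 mL + 4 mL = 6 mL total → factor 6/2 = 3
Step 2: 0.5 mL brought to 5 mL → factor 5/0.5 = 10
Step 3: 250 μL brought to 0.625 mL → factor 625/250 = 2.5
Step 4: 20-fold → factor 20
Step 5: 40 μL brought to 0.8 mL → factor 800/40 = 20
Step 6: v brought to 4000 μL → factor = 4000 μL/v
Product of known-step factors = 30000
Overall factor = 6.00 × 10^7 cells/mL / (100 cells/mL) = 6 × 10^5
Step-6 factor = 6 × 10^5 / 30000 = 20
v = 4000 μL / 20 = 200 μL

200 μL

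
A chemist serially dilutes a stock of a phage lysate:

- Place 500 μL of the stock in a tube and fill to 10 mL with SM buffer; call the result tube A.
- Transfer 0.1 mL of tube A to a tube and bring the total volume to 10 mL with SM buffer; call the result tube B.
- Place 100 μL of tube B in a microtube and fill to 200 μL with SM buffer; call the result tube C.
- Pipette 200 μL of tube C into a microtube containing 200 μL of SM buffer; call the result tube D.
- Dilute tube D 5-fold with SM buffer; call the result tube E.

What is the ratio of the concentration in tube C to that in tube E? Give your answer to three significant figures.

10.0

Step 1: 500 μL brought to 10 mL → factor 10000/500 = 20
Step 2: 0.1 mL brought to 10 mL → factor 10/0.1 = 100
Step 3: 100 μL brought to 200 μL → factor 200/100 = 2
Step 4: 200 μL + 200 μL = 400 μL total → factor 400/200 = 2
Step 5: 5-fold → factor 5
Dilution factor to tube C = 4000; to tube E = 40000
[tube C]/[tube E] = (factor to tube E)/(factor to tube C) = 40000/4000 = 10.0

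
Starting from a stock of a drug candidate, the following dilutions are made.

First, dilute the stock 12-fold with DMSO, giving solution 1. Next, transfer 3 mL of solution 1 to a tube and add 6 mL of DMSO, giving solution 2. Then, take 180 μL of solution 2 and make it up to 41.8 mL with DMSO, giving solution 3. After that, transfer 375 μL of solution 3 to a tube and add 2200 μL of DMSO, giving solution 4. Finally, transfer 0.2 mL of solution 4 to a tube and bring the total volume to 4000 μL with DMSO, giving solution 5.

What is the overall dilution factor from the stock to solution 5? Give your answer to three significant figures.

1.15 × 10^6

Step 1: 12-fold → factor 12
Step 2: 3 mL + 6 mL = 9 mL total → factor 9/3 = 3
Step 3: 180 μL brought to 41.8 mL → factor 41800/180 = 232.22
Step 4: 375 μL + 2200 μL = 2575 μL total → factor 2575/375 = 6.8667
Step 5: 0.2 mL brought to 4000 μL → factor 4/0.2 = 20
Overall dilution factor = 12 × 3 × 232.22 × 6.8667 × 20 = 1.1481 × 10^6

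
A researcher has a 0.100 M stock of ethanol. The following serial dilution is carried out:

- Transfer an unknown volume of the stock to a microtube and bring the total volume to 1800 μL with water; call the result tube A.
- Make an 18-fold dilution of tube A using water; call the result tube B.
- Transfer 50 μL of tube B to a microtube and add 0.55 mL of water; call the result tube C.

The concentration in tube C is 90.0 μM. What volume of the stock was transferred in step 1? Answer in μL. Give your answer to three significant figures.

350 μL

Step 1: v brought to 1800 μL → factor = 1800 μL/v
Step 2: 18-fold → factor 18
Step 3: 50 μL + 0.55 mL = 600 μL total → factor 600/50 = 12
Product of known-step factors = 216
Overall factor = 0.100 M / (90.0 μM) = 1111.1
Step-1 factor = 1111.1 / 216 = 5.144
v = 1800 μL / 5.144 = 350 μL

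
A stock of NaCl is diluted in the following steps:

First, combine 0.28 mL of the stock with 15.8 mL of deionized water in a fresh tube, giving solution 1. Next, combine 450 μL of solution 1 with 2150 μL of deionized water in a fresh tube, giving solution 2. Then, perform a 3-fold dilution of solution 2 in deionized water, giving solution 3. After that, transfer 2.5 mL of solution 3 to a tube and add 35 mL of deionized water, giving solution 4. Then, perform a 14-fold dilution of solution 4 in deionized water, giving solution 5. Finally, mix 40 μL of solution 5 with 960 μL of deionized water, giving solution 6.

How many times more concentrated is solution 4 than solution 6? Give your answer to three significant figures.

Step 1: 0.28 mL + 15.8 mL = 16.08 mL total → factor 16.08/0.28 = 57.429
Step 2: 450 μL + 2150 μL = 2600 μL total → factor 2600/450 = 5.7778
Step 3: 3-fold → factor 3
Step 4: 2.5 mL + 35 mL = 37.5 mL total → factor 37.5/2.5 = 15
Step 5: 14-fold → factor 14
Step 6: 40 μL + 960 μL = 1000 μL total → factor 1000/40 = 25
Dilution factor to solution 4 = 14931; to solution 6 = 5.226 × 10^6
[solution 4]/[solution 6] = (factor to solution 6)/(factor to solution 4) = 5.226 × 10^6/14931 = 350

350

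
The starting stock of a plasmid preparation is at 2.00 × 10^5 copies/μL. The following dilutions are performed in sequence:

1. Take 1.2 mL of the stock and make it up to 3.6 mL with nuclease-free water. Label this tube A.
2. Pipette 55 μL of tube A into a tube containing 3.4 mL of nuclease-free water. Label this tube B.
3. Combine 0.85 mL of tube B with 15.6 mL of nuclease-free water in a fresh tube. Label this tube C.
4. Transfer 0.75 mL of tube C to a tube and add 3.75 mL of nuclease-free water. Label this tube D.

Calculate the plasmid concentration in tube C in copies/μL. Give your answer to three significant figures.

Step 1: 1.2 mL brought to 3.6 mL → factor 3.6/1.2 = 3
Step 2: 55 μL + 3.4 mL = 3455 μL total → factor 3455/55 = 62.818
Step 3: 0.85 mL + 15.6 mL = 16.45 mL total → factor 16.45/0.85 = 19.353
Dilution factor through tube C = 3 × 62.818 × 19.353 = 3647.1
[tube C] = 2.00 × 10^5 copies/μL / 3647.1 = 54.8 copies/μL

54.8 copies/μL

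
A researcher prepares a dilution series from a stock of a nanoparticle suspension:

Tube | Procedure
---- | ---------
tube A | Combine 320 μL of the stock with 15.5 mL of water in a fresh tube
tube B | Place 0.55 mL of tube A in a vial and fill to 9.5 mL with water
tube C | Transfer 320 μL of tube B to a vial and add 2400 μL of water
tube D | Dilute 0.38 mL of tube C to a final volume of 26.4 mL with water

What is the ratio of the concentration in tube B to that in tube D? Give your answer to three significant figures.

591

Step 1: 320 μL + 15.5 mL = 15820 μL total → factor 15820/320 = 49.438
Step 2: 0.55 mL brought to 9.5 mL → factor 9.5/0.55 = 17.273
Step 3: 320 μL + 2400 μL = 2720 μL total → factor 2720/320 = 8.5
Step 4: 0.38 mL brought to 26.4 mL → factor 26.4/0.38 = 69.474
Dilution factor to tube B = 853.92; to tube D = 5.0426 × 10^5
[tube B]/[tube D] = (factor to tube D)/(factor to tube B) = 5.0426 × 10^5/853.92 = 591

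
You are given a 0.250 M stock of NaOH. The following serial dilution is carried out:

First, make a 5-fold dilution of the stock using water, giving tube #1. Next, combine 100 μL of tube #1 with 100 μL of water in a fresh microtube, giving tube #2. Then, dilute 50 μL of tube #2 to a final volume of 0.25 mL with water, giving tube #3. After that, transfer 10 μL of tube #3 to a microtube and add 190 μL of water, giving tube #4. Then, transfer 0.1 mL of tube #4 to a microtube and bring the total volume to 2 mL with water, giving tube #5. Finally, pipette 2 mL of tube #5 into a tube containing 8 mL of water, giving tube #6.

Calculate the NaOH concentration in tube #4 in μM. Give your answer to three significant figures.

Step 1: 5-fold → factor 5
Step 2: 100 μL + 100 μL = 200 μL total → factor 200/100 = 2
Step 3: 50 μL brought to 0.25 mL → factor 250/50 = 5
Step 4: 10 μL + 190 μL = 200 μL total → factor 200/10 = 20
Dilution factor through tube #4 = 5 × 2 × 5 × 20 = 1000
[tube #4] = 0.250 M / 1000 = 0.0002500 M = 250 μM

250 μM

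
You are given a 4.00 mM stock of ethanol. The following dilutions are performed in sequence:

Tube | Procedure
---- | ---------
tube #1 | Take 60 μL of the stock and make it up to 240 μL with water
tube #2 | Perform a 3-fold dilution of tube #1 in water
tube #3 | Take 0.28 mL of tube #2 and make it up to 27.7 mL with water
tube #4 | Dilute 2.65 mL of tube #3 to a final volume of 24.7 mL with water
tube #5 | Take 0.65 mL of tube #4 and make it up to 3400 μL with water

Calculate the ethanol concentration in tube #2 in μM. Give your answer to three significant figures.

Step 1: 60 μL brought to 240 μL → factor 240/60 = 4
Step 2: 3-fold → factor 3
Dilution factor through tube #2 = 4 × 3 = 12
[tube #2] = 4.00 mM / 12 = 0.3333 mM = 333 μM

333 μM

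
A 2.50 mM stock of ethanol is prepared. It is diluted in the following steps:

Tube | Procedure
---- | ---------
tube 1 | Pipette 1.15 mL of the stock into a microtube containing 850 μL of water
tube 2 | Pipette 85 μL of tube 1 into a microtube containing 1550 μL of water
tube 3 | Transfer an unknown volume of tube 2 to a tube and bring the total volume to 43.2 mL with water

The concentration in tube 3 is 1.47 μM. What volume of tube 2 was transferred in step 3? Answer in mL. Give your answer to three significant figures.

Step 1: 1.15 mL + 850 μL = 2 mL total → factor 2/1.15 = 1.7391
Step 2: 85 μL + 1550 μL = 1635 μL total → factor 1635/85 = 19.235
Step 3: v brought to 43.2 mL → factor = 43.2 mL/v
Product of known-step factors = 33.453
Overall factor = 2.50 mM / (1.47 μM) = 1700.7
Step-3 factor = 1700.7 / 33.453 = 50.838
v = 43.2 mL / 50.838 = 0.850 mL

0.850 mL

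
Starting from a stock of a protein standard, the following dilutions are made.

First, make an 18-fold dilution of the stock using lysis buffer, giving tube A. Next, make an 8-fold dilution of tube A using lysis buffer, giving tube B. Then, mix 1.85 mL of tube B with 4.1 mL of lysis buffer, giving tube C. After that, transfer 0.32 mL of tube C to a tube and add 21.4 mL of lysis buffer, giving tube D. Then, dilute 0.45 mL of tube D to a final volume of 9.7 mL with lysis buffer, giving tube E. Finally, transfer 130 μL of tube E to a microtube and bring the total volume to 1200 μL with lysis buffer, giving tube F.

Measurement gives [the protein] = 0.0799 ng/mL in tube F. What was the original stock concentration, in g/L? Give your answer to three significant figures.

0.500 g/L

Step 1: 18-fold → factor 18
Step 2: 8-fold → factor 8
Step 3: 1.85 mL + 4.1 mL = 5.95 mL total → factor 5.95/1.85 = 3.2162
Step 4: 0.32 mL + 21.4 mL = 21.72 mL total → factor 21.72/0.32 = 67.875
Step 5: 0.45 mL brought to 9.7 mL → factor 9.7/0.45 = 21.556
Step 6: 130 μL brought to 1200 μL → factor 1200/130 = 9.2308
Overall dilution factor = 18 × 8 × 3.2162 × 67.875 × 21.556 × 9.2308 = 6.2548 × 10^6
Stock = 0.0799 ng/mL × 6.2548 × 10^6 = 4.998 × 10^5 ng/mL = 0.500 g/L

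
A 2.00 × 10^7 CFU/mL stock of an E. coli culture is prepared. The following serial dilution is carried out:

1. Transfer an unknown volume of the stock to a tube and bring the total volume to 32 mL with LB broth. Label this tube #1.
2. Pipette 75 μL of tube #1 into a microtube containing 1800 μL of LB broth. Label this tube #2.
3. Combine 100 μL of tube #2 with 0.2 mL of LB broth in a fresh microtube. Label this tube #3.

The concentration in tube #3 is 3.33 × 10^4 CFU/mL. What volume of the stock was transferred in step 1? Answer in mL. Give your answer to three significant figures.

Step 1: v brought to 32 mL → factor = 32 mL/v
Step 2: 75 μL + 1800 μL = 1875 μL total → factor 1875/75 = 25
Step 3: 100 μL + 0.2 mL = 300 μL total → factor 300/100 = 3
Product of known-step factors = 75
Overall factor = 2.00 × 10^7 CFU/mL / (3.33 × 10^4 CFU/mL) = 600.6
Step-1 factor = 600.6 / 75 = 8.008
v = 32 mL / 8.008 = 4.00 mL

4.00 mL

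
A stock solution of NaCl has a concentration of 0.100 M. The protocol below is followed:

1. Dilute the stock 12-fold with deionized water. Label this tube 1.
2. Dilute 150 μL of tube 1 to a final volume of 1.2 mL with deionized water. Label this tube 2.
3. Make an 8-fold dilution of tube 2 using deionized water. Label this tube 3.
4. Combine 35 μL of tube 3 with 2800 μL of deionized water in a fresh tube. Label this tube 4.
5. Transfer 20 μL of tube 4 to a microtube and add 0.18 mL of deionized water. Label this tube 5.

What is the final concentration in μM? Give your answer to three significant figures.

Step 1: 12-fold → factor 12
Step 2: 150 μL brought to 1.2 mL → factor 1200/150 = 8
Step 3: 8-fold → factor 8
Step 4: 35 μL + 2800 μL = 2835 μL total → factor 2835/35 = 81
Step 5: 20 μL + 0.18 mL = 200 μL total → factor 200/20 = 10
Overall dilution factor = 12 × 8 × 8 × 81 × 10 = 6.2208 × 10^5
Final = 0.100 M / 6.2208 × 10^5 = 1.608 × 10^-7 M = 0.161 μM

0.161 μM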